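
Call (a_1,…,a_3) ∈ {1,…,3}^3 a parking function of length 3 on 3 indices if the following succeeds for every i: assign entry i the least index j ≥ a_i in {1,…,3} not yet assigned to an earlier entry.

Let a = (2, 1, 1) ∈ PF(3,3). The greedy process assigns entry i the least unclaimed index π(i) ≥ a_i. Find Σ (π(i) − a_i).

Σπ(i) = 1+…+3 = 6; Σa = 2+1+1 = 4; disp = 6−4 = 2.

2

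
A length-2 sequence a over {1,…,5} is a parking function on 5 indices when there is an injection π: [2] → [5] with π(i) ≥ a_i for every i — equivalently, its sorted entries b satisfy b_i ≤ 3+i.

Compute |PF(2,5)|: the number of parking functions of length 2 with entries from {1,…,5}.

24

|PF(2,5)| = (5+1−2)·(5+1)^{2−1} = 4 · 6 = 24
Example (1,1) → sorted (1,1): b_i ≤ 3+i ∀i, a PF.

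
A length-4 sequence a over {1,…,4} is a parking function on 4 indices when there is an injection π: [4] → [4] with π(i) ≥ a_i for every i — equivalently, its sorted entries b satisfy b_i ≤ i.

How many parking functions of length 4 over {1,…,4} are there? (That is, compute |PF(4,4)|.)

|PF(4,4)| = 1·5^3 = 1×125 = 125 (Konheim–Weiss)
One tuple (1,1,3,4) → sorted (1,1,3,4): b_i ≤ i ∀i, a PF.

125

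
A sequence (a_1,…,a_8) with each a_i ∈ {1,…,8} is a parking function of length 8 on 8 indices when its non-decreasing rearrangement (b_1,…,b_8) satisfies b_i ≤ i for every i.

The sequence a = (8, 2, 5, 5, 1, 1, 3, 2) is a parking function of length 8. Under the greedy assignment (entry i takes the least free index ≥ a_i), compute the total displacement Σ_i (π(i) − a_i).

9

Σπ(i) = 1+…+8 = 36; Σa = 8+2+5+5+1+1+3+2 = 27; disp = 36−27 = 9.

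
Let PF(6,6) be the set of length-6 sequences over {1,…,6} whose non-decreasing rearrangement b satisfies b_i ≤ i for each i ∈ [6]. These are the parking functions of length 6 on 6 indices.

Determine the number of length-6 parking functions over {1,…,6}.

#PF = (6+1−6)·(6+1)^{6−1} = 1·16807 = 16807 (Pollak)
Check (3,2,6,2,1,4) → sorted (1,2,2,3,4,6): b_i ≤ i ∀i, a PF.

16807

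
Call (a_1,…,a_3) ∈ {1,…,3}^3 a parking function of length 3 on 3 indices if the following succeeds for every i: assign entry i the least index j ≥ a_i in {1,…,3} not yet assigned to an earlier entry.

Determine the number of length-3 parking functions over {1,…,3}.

16

|PF(3,3)| = 1·4^2 = 1·16 = 16 (Konheim–Weiss)
Check (1,1,1) → sorted (1,1,1): b_i ≤ i ∀i, a PF.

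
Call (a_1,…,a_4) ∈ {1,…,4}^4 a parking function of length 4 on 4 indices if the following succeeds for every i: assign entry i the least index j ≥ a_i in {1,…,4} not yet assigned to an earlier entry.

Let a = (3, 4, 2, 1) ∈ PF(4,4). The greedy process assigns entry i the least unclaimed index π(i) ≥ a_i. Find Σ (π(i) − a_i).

Σπ = 10 ({1..4} each once); Σa = 3+4+2+1 = 10; disp = 10−10 = 0.

0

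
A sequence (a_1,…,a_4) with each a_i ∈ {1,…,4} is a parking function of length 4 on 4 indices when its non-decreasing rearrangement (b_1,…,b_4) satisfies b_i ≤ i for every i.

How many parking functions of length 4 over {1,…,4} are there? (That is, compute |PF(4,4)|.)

|PF(4,4)| = (4−4+1)·(4+1)^(4−1) = 1·125 = 125 (Konheim–Weiss)
Check (1,2,3,4) → sorted (1,2,3,4): b_i ≤ i ∀i, a PF.

125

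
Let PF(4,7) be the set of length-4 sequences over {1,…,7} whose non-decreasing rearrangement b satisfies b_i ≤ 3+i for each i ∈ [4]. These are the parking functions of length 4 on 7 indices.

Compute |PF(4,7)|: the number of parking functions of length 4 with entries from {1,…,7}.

2048

#PF = 4·8^3 = 4×512 = 2048 (Pollak)
Check (3,2,7,1) → sorted (1,2,3,7): b_i ≤ 3+i ∀i, a PF.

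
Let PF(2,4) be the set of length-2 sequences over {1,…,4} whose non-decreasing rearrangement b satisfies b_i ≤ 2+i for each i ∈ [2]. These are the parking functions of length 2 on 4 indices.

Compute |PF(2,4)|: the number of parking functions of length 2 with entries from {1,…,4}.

|PF(2,4)| = (5−2)·5^(2−1) = 3×5 = 15 (Konheim–Weiss)
Example (1,4) → sorted (1,4): b_i ≤ 2+i ∀i, a PF.

15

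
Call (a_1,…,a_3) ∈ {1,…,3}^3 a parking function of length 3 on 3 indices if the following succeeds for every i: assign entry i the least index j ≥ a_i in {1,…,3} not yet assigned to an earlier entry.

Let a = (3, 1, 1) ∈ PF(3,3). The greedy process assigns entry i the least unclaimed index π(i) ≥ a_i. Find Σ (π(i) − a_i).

Σπ = 6 ({1..3} each once); Σa = 3+1+1 = 5; disp = 6−5 = 1.

1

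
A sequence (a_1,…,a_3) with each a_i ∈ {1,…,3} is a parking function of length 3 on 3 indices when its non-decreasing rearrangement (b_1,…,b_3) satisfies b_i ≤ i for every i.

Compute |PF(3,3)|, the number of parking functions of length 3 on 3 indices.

16

|PF(3,3)| = (4−3)·4^(3−1) = 1 · 16 = 16
Example (1,2,3) → sorted (1,2,3): b_i ≤ i ∀i, a PF.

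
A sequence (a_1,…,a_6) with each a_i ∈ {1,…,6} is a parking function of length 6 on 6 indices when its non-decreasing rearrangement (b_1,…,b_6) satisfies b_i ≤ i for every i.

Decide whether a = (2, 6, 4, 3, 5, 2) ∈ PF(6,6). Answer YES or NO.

NO

Rearranged: b = (2, 2, 3, 4, 5, 6).
  b_1=2 > 1
  fails at i=1 ⇒ NO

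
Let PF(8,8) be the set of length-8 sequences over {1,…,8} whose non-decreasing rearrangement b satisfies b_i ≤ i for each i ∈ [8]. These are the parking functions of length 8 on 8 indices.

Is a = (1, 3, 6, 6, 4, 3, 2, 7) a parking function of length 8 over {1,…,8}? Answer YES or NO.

YES

Order a: b = (1, 2, 3, 3, 4, 6, 6, 7).
  b_1=1 ≤ 1
  b_2=2 ≤ 2
  b_3=3 ≤ 3
  b_4=3 ≤ 4
  b_5=4 ≤ 5
  b_6=6 ≤ 6
  b_7=6 ≤ 7
  b_8=7 ≤ 8
All bounds hold ⇒ YES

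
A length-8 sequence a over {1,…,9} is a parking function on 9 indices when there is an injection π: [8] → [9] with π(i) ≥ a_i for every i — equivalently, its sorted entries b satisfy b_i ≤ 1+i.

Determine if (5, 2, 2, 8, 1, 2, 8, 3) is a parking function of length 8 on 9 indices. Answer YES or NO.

Rearranged: b = (1, 2, 2, 2, 3, 5, 8, 8).
  b_1=1 ≤ 2
  b_2=2 ≤ 3
  b_3=2 ≤ 4
  b_4=2 ≤ 5
  b_5=3 ≤ 6
  b_6=5 ≤ 7
  b_7=8 ≤ 8
  b_8=8 ≤ 9
All bounds hold ⇒ YES

YES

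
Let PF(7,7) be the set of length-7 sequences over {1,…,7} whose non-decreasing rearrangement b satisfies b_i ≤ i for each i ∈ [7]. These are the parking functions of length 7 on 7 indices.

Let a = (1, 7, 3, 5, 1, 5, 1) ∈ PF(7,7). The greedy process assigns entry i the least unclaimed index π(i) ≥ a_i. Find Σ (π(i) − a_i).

Σπ(i) = 1+…+7 = 28; Σa = 1+7+3+5+1+5+1 = 23; disp = 28−23 = 5.

5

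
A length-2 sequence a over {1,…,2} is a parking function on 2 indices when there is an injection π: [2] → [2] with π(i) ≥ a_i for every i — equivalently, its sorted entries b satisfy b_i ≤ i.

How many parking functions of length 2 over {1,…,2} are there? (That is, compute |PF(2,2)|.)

3

|PF| = (2+1−2)·(2+1)^{2−1} = 1×3 = 3 (Pollak)
Example (1,2) → sorted (1,2): b_i ≤ i ∀i, a PF.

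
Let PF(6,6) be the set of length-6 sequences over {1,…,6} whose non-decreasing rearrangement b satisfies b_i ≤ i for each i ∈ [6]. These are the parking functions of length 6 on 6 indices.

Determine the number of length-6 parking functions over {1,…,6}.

16807

#PF = 1·7^5 = 1·16807 = 16807 [KW]
E.g. (2,1,2,4,1,4) → sorted (1,1,2,2,4,4): b_i ≤ i ∀i, a PF.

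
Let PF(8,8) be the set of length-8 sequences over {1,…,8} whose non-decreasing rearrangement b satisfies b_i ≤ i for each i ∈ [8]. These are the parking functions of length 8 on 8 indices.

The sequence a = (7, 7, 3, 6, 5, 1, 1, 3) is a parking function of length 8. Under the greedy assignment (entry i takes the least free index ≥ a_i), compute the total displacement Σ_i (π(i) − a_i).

3

Σπ(i) = 1+…+8 = 36; Σa = 7+7+3+6+5+1+1+3 = 33; disp = 36−33 = 3.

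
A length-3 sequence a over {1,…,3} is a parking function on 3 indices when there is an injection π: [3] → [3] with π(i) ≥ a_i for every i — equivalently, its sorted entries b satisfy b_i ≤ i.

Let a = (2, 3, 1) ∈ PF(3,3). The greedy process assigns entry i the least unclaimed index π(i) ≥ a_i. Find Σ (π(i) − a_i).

0

Σπ(i) = 1+…+3 = 6; Σa = 2+3+1 = 6; disp = 6−6 = 0.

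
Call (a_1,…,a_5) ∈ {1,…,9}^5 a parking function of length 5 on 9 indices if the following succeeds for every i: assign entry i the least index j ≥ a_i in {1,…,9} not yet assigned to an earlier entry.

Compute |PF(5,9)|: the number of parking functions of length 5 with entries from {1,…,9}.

#PF = 5·10^4 = 5×10000 = 50000
E.g. (1,9,4,4,8) → sorted (1,4,4,8,9): b_i ≤ 4+i ∀i, a PF.

50000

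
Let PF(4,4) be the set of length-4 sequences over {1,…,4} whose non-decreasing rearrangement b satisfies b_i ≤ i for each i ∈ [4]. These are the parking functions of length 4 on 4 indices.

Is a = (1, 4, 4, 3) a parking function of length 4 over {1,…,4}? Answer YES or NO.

Order a: b = (1, 3, 4, 4).
  b_1=1 ≤ 1
  b_2=3 > 2
  fails at i=2 ⇒ NO

NO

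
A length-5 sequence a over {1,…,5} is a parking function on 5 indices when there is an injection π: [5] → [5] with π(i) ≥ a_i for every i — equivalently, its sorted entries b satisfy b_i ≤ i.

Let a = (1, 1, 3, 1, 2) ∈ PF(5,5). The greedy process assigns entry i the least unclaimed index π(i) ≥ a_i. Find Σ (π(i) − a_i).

7

Σπ = 15 ({1..5} each once); Σa = 1+1+3+1+2 = 8; disp = 15−8 = 7.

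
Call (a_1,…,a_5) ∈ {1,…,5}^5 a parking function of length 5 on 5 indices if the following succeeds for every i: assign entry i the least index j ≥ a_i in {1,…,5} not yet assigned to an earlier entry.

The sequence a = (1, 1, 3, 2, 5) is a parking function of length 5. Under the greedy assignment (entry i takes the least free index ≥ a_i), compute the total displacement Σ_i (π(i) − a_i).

Σπ(i) = 1+…+5 = 15; Σa = 1+1+3+2+5 = 12; disp = 15−12 = 3.

3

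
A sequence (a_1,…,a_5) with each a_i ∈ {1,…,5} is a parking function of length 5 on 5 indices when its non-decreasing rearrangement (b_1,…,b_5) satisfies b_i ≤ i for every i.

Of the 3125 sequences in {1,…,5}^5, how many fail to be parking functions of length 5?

|PF| = (6−5)·6^(5−1) = 1 · 1296 = 1296 (Konheim–Weiss)
E.g. (3,5,5,1,1) → sorted (1,1,3,5,5): b_4=5>4, not a PF.
5^5 − 1296 = 3125 − 1296 = 1829

1829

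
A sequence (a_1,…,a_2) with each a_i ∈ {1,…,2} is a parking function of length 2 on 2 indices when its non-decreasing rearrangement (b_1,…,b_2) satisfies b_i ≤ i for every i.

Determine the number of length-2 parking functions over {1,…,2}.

3

Count = (3−2)·3^(2−1) = 1·3 = 3
E.g. (2,1) → sorted (1,2): b_i ≤ i ∀i, a PF.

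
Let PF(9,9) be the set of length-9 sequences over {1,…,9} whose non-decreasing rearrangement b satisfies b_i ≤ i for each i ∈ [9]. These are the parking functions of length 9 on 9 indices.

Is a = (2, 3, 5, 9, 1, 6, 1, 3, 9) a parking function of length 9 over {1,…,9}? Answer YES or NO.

NO

Rearranged: b = (1, 1, 2, 3, 3, 5, 6, 9, 9).
  b_1=1 ≤ 1
  b_2=1 ≤ 2
  b_3=2 ≤ 3
  b_4=3 ≤ 4
  b_5=3 ≤ 5
  b_6=5 ≤ 6
  b_7=6 ≤ 7
  b_8=9 > 8
  fails at i=8 ⇒ NO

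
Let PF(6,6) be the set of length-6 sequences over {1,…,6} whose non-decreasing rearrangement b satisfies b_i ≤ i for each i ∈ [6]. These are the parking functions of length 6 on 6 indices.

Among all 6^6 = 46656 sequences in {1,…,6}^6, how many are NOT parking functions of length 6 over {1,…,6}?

#PF = 1·7^5 = 1·16807 = 16807
E.g. (1,6,3,2,6,6) → sorted (1,2,3,6,6,6): b_4=6>4, not a PF.
Total 46656; non-PF = 46656−16807 = 29849

29849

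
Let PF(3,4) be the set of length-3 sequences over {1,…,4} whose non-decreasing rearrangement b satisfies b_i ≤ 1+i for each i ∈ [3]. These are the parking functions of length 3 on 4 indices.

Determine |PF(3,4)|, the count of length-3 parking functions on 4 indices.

50

Count = (4−3+1)·(4+1)^(3−1) = 2×25 = 50 (Pollak)
Check (2,3,1) → sorted (1,2,3): b_i ≤ 1+i ∀i, a PF.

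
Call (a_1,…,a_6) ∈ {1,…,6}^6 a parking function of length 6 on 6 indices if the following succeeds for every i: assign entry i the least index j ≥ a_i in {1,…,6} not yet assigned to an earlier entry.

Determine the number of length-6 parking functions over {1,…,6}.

Count = (7−6)·7^(6−1) = 1·16807 = 16807 (Konheim–Weiss)
Example (1,4,1,3,6,4) → sorted (1,1,3,4,4,6): b_i ≤ i ∀i, a PF.

16807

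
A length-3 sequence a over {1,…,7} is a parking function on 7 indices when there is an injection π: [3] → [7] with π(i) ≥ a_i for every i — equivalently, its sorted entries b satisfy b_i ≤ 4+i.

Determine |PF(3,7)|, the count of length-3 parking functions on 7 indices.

320

|PF(3,7)| = (7+1−3)·(7+1)^{3−1} = 5 · 64 = 320 (Konheim–Weiss)
One tuple (3,7,1) → sorted (1,3,7): b_i ≤ 4+i ∀i, a PF.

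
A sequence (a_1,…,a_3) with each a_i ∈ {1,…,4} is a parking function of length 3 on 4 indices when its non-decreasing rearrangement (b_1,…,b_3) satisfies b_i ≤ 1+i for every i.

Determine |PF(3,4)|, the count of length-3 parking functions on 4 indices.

50

Count = (4−3+1)·(4+1)^(3−1) = 2 · 25 = 50 [KW]
One tuple (2,1,1) → sorted (1,1,2): b_i ≤ 1+i ∀i, a PF.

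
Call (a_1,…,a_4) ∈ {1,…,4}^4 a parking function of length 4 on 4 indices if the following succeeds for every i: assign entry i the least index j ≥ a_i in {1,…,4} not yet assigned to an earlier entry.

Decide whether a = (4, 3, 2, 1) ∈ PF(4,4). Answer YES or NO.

Rearranged: b = (1, 2, 3, 4).
  b_1=1 ≤ 1
  b_2=2 ≤ 2
  b_3=3 ≤ 3
  b_4=4 ≤ 4
All bounds hold ⇒ YES

YES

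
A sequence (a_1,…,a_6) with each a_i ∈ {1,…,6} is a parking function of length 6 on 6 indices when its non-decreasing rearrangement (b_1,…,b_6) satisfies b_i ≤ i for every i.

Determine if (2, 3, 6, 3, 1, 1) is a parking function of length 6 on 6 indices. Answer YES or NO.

YES

Sorted: b = (1, 1, 2, 3, 3, 6).
  b_1=1 ≤ 1
  b_2=1 ≤ 2
  b_3=2 ≤ 3
  b_4=3 ≤ 4
  b_5=3 ≤ 5
  b_6=6 ≤ 6
All bounds hold ⇒ YES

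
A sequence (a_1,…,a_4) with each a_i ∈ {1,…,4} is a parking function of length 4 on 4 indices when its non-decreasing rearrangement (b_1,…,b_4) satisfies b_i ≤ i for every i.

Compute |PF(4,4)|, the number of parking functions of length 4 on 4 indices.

|PF(4,4)| = (4+1−4)·(4+1)^{4−1} = 1×125 = 125 (Konheim–Weiss)
E.g. (4,1,2,2) → sorted (1,2,2,4): b_i ≤ i ∀i, a PF.

125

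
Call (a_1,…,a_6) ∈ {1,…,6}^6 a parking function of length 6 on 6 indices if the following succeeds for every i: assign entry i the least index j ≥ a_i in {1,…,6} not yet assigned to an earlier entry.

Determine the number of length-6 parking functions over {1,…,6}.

16807

|PF| = 1·7^5 = 1·16807 = 16807 [KW]
E.g. (1,1,5,2,3,3) → sorted (1,1,2,3,3,5): b_i ≤ i ∀i, a PF.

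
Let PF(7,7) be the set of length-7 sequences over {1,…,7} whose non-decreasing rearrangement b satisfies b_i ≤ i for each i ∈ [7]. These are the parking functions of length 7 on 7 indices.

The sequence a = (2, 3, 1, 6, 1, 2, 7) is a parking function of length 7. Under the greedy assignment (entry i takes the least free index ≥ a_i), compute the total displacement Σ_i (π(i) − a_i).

6

Σπ = 7·8/2 = 28 (π permutes [7]); Σa = 2+3+1+6+1+2+7 = 22; disp = 28−22 = 6.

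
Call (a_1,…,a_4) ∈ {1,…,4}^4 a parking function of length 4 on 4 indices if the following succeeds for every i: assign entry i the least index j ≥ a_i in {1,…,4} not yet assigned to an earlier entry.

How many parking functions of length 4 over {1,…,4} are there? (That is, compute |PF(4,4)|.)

125

|PF| = (5−4)·5^(4−1) = 1×125 = 125 (Pollak)
Example (1,2,3,1) → sorted (1,1,2,3): b_i ≤ i ∀i, a PF.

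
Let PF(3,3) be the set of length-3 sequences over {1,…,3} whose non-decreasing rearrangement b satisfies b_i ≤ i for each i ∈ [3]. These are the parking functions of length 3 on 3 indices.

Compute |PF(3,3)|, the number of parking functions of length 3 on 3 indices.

Count = (3+1−3)·(3+1)^{3−1} = 1·16 = 16 (Pollak)
One tuple (2,3,1) → sorted (1,2,3): b_i ≤ i ∀i, a PF.

16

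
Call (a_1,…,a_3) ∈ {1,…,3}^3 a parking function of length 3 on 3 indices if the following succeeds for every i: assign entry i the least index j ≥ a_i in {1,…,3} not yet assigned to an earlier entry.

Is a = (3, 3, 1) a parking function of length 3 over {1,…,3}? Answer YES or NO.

Rearranged: b = (1, 3, 3).
  b_1=1 ≤ 1
  b_2=3 > 2
  fails at i=2 ⇒ NO

NO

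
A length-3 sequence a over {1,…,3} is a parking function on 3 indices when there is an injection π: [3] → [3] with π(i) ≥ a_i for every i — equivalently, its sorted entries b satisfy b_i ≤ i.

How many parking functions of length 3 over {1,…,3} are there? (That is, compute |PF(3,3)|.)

|PF(3,3)| = (3+1−3)·(3+1)^{3−1} = 1×16 = 16 (Konheim–Weiss)
Example (3,1,2) → sorted (1,2,3): b_i ≤ i ∀i, a PF.

16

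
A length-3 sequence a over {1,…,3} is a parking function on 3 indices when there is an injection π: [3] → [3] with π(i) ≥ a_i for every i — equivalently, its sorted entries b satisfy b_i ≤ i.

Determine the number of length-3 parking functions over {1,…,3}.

16

|PF| = 1·4^2 = 1 · 16 = 16
E.g. (1,2,3) → sorted (1,2,3): b_i ≤ i ∀i, a PF.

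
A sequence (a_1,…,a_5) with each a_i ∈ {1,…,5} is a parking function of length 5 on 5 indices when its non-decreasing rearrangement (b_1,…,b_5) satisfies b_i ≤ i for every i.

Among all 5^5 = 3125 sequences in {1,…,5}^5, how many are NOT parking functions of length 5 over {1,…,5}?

1829

|PF| = 1·6^4 = 1×1296 = 1296 (Pollak)
Example (4,2,5,5,4) → sorted (2,4,4,5,5): b_1=2>1, not a PF.
So 3125 − 1296 = 1829 fail.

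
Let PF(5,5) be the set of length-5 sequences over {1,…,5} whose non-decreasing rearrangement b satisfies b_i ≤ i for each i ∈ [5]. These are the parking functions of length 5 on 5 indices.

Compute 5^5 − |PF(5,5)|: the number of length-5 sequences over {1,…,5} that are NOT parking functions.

1829

#PF = (5−5+1)·(5+1)^(5−1) = 1·1296 = 1296 (Pollak)
One tuple (3,4,2,3,2) → sorted (2,2,3,3,4): b_1=2>1, not a PF.
Total 3125; non-PF = 3125−1296 = 1829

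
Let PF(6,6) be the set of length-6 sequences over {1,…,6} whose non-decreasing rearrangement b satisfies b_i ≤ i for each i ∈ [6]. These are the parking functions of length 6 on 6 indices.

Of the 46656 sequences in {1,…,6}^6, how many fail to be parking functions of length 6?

29849

|PF(6,6)| = 1·7^5 = 1·16807 = 16807 [KW]
One tuple (1,5,4,6,5,5) → sorted (1,4,5,5,5,6): b_2=4>2, not a PF.
Total 46656; non-PF = 46656−16807 = 29849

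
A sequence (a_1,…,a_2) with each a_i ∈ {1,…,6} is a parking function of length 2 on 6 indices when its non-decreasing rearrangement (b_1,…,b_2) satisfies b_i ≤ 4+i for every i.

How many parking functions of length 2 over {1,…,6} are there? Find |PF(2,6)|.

35

Count = (6−2+1)·(6+1)^(2−1) = 5 · 7 = 35 (Pollak)
Check (2,1) → sorted (1,2): b_i ≤ 4+i ∀i, a PF.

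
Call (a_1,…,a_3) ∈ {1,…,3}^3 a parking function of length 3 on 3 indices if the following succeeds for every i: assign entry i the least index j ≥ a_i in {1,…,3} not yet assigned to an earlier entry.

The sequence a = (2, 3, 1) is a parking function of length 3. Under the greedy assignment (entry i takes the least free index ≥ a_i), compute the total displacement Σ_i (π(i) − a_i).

Σπ = 6 ({1..3} each once); Σa = 2+3+1 = 6; disp = 6−6 = 0.

0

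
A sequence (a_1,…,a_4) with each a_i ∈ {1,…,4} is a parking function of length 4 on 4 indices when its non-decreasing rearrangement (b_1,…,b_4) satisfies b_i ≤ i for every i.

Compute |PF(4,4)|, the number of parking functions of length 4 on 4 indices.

125

#PF = (5−4)·5^(4−1) = 1 · 125 = 125 (Pollak)
Example (3,4,1,1) → sorted (1,1,3,4): b_i ≤ i ∀i, a PF.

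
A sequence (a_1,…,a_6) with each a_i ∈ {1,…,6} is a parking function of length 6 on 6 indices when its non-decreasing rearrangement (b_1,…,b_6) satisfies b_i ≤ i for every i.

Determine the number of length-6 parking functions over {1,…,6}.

16807

|PF(6,6)| = 1·7^5 = 1 · 16807 = 16807 [KW]
E.g. (1,2,3,2,2,5) → sorted (1,2,2,2,3,5): b_i ≤ i ∀i, a PF.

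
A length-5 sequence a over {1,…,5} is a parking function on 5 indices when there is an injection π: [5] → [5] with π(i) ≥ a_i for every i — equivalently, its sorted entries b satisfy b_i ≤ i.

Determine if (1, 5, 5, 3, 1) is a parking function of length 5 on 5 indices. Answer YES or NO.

NO

Sorted: b = (1, 1, 3, 5, 5).
  b_1=1 ≤ 1
  b_2=1 ≤ 2
  b_3=3 ≤ 3
  b_4=5 > 4
  fails at i=4 ⇒ NO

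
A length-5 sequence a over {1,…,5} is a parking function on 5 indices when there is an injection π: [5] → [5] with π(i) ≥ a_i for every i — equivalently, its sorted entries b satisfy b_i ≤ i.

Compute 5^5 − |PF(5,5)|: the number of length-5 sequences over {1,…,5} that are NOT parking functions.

1829

|PF| = (6−5)·6^(5−1) = 1·1296 = 1296 (Konheim–Weiss)
Example (1,5,3,5,5) → sorted (1,3,5,5,5): b_2=3>2, not a PF.
So 3125 − 1296 = 1829 fail.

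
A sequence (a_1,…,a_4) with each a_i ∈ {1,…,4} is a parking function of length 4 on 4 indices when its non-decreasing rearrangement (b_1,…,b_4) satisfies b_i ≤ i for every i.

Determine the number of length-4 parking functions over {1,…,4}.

Count = (4+1−4)·(4+1)^{4−1} = 1×125 = 125 (Pollak)
One tuple (1,2,4,3) → sorted (1,2,3,4): b_i ≤ i ∀i, a PF.

125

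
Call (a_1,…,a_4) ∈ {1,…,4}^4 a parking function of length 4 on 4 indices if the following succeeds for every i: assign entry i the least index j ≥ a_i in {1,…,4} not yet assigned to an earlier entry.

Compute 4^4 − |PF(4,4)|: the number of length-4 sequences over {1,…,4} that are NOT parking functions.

|PF| = (4+1−4)·(4+1)^{4−1} = 1·125 = 125 (Pollak)
Example (3,3,4,4) → sorted (3,3,4,4): b_1=3>1, not a PF.
Total 256; non-PF = 256−125 = 131

131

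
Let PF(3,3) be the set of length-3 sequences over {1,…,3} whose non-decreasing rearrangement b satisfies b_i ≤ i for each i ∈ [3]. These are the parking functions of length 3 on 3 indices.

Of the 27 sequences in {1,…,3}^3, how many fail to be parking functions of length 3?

Count = (3−3+1)·(3+1)^(3−1) = 1 · 16 = 16 (Pollak)
E.g. (2,3,3) → sorted (2,3,3): b_1=2>1, not a PF.
Total 27; non-PF = 27−16 = 11

11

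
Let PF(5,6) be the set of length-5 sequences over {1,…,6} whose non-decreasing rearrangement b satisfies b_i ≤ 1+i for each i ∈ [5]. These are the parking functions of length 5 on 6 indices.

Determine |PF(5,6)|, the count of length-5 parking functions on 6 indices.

4802

Count = (7−5)·7^(5−1) = 2·2401 = 4802 (Pollak)
E.g. (4,1,6,3,5) → sorted (1,3,4,5,6): b_i ≤ 1+i ∀i, a PF.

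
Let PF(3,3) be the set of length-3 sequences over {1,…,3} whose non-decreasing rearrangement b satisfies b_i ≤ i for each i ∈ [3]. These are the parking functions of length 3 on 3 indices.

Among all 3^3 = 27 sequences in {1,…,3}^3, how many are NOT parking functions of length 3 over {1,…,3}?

Count = (3−3+1)·(3+1)^(3−1) = 1 · 16 = 16 [KW]
E.g. (3,3,3) → sorted (3,3,3): b_1=3>1, not a PF.
So 27 − 16 = 11 fail.

11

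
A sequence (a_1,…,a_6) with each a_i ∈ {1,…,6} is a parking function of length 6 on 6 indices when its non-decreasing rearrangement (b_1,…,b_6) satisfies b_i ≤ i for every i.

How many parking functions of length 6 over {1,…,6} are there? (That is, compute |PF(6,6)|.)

|PF| = (6+1−6)·(6+1)^{6−1} = 1·16807 = 16807
One tuple (6,5,1,2,4,1) → sorted (1,1,2,4,5,6): b_i ≤ i ∀i, a PF.

16807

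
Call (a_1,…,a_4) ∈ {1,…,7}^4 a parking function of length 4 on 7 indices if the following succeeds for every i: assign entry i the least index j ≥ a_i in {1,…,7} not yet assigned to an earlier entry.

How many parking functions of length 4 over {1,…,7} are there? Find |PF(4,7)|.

2048

|PF| = (7+1−4)·(7+1)^{4−1} = 4 · 512 = 2048 (Konheim–Weiss)
Check (6,4,7,2) → sorted (2,4,6,7): b_i ≤ 3+i ∀i, a PF.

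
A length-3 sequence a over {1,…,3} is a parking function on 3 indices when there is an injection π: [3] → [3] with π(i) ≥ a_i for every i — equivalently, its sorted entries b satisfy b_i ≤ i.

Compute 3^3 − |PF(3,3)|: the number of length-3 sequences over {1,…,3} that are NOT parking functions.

#PF = (4−3)·4^(3−1) = 1×16 = 16
Example (2,2,3) → sorted (2,2,3): b_1=2>1, not a PF.
3^3 − 16 = 27 − 16 = 11

11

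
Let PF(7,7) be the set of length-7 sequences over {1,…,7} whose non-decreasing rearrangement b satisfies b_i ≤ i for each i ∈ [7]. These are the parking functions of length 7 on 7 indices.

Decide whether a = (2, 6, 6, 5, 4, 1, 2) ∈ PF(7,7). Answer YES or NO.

YES

Order a: b = (1, 2, 2, 4, 5, 6, 6).
  b_1=1 ≤ 1
  b_2=2 ≤ 2
  b_3=2 ≤ 3
  b_4=4 ≤ 4
  b_5=5 ≤ 5
  b_6=6 ≤ 6
  b_7=6 ≤ 7
All bounds hold ⇒ YES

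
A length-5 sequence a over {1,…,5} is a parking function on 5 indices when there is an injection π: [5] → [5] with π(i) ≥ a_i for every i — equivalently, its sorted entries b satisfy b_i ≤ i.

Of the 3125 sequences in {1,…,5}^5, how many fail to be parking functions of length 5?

1829

|PF| = (5+1−5)·(5+1)^{5−1} = 1×1296 = 1296 (Pollak)
Check (4,5,5,3,4) → sorted (3,4,4,5,5): b_1=3>1, not a PF.
Total 3125; non-PF = 3125−1296 = 1829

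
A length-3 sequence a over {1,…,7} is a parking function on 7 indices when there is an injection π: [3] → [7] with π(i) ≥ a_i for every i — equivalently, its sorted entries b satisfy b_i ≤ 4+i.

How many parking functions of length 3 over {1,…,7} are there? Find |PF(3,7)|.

320

#PF = 5·8^2 = 5 · 64 = 320 (Pollak)
One tuple (3,5,1) → sorted (1,3,5): b_i ≤ 4+i ∀i, a PF.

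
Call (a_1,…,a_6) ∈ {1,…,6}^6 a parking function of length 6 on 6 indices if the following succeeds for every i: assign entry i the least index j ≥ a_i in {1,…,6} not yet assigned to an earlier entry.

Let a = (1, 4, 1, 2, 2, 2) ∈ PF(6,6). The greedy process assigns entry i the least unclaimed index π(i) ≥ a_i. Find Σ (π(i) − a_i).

9

Σπ = 21 ({1..6} each once); Σa = 1+4+1+2+2+2 = 12; disp = 21−12 = 9.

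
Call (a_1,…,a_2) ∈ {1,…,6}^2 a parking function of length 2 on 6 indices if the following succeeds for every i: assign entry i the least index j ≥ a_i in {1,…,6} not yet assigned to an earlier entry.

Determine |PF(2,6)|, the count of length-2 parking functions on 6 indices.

35

#PF = (6+1−2)·(6+1)^{2−1} = 5 · 7 = 35 [KW]
E.g. (3,6) → sorted (3,6): b_i ≤ 4+i ∀i, a PF.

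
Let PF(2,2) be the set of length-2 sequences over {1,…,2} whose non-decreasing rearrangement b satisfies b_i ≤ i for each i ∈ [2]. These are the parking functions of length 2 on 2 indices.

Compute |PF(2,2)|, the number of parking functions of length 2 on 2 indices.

|PF| = (2−2+1)·(2+1)^(2−1) = 1 · 3 = 3 (Konheim–Weiss)
Example (1,1) → sorted (1,1): b_i ≤ i ∀i, a PF.

3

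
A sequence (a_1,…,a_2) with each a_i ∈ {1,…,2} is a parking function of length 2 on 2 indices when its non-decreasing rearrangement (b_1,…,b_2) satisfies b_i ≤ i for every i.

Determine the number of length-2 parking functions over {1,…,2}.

3

|PF| = (2−2+1)·(2+1)^(2−1) = 1×3 = 3
E.g. (1,2) → sorted (1,2): b_i ≤ i ∀i, a PF.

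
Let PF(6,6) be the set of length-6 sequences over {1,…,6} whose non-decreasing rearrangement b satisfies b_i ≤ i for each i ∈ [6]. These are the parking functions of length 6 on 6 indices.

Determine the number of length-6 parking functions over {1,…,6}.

|PF(6,6)| = (6+1−6)·(6+1)^{6−1} = 1 · 16807 = 16807 (Konheim–Weiss)
E.g. (2,2,5,4,1,5) → sorted (1,2,2,4,5,5): b_i ≤ i ∀i, a PF.

16807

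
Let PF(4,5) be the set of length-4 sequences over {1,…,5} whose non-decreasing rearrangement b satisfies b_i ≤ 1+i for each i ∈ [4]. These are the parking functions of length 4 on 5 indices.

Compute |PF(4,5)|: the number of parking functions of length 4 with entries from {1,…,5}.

Count = (5+1−4)·(5+1)^{4−1} = 2·216 = 432
Check (3,5,3,2) → sorted (2,3,3,5): b_i ≤ 1+i ∀i, a PF.

432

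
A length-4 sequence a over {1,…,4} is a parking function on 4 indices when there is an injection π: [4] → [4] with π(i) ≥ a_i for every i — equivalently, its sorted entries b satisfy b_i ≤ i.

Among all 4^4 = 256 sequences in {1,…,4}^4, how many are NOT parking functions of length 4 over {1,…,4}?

|PF(4,4)| = (5−4)·5^(4−1) = 1 · 125 = 125 (Konheim–Weiss)
Check (3,3,4,3) → sorted (3,3,3,4): b_1=3>1, not a PF.
Total 256; non-PF = 256−125 = 131

131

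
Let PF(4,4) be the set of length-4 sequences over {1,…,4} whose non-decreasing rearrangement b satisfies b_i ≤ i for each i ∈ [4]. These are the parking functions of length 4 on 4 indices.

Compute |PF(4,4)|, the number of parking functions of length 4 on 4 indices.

125

|PF(4,4)| = 1·5^3 = 1 · 125 = 125
Example (4,1,2,2) → sorted (1,2,2,4): b_i ≤ i ∀i, a PF.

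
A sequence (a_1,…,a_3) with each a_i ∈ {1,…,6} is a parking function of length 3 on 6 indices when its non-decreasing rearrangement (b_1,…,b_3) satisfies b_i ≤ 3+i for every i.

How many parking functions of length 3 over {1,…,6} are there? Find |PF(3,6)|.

196

#PF = (6−3+1)·(6+1)^(3−1) = 4×49 = 196
Check (1,5,5) → sorted (1,5,5): b_i ≤ 3+i ∀i, a PF.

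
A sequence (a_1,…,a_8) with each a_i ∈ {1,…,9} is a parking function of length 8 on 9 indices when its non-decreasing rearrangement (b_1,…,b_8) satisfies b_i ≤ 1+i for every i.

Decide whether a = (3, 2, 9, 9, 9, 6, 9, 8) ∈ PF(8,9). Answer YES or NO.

Sorted: b = (2, 3, 6, 8, 9, 9, 9, 9).
  b_1=2 ≤ 2
  b_2=3 ≤ 3
  b_3=6 > 4
  fails at i=3 ⇒ NO

NO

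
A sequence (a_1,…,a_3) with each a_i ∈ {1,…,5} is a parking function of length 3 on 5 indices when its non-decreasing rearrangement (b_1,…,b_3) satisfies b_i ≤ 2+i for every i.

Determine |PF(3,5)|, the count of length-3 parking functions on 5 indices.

108

|PF(3,5)| = (6−3)·6^(3−1) = 3·36 = 108 (Konheim–Weiss)
Check (3,2,4) → sorted (2,3,4): b_i ≤ 2+i ∀i, a PF.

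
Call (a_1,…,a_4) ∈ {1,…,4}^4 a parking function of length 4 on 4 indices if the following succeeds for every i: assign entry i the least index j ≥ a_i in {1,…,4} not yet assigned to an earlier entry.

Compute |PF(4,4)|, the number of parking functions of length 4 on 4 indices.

125

|PF(4,4)| = (4−4+1)·(4+1)^(4−1) = 1×125 = 125
One tuple (2,2,1,1) → sorted (1,1,2,2): b_i ≤ i ∀i, a PF.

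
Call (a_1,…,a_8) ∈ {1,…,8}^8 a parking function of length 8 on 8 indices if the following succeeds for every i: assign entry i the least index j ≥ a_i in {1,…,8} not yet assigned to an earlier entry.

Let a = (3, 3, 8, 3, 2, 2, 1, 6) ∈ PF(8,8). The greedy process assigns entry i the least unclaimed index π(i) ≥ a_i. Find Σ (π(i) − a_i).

Σπ = 8·9/2 = 36 (π permutes [8]); Σa = 3+3+8+3+2+2+1+6 = 28; disp = 36−28 = 8.

8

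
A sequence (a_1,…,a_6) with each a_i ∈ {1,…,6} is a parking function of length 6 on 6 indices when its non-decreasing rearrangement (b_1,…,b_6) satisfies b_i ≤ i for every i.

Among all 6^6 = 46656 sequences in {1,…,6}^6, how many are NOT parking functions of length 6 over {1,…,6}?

29849

Count = (6−6+1)·(6+1)^(6−1) = 1×16807 = 16807
E.g. (4,6,3,5,3,3) → sorted (3,3,3,4,5,6): b_1=3>1, not a PF.
6^6 − 16807 = 46656 − 16807 = 29849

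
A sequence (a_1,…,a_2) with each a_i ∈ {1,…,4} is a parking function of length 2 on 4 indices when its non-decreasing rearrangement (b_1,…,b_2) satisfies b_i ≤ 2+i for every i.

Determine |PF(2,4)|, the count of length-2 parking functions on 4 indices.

15

#PF = 3·5^1 = 3×5 = 15 [KW]
Check (2,1) → sorted (1,2): b_i ≤ 2+i ∀i, a PF.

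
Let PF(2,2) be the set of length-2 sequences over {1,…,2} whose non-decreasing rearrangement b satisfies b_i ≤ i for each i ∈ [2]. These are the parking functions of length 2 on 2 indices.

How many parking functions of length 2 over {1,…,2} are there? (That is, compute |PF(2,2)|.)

Count = (3−2)·3^(2−1) = 1 · 3 = 3
Example (1,2) → sorted (1,2): b_i ≤ i ∀i, a PF.

3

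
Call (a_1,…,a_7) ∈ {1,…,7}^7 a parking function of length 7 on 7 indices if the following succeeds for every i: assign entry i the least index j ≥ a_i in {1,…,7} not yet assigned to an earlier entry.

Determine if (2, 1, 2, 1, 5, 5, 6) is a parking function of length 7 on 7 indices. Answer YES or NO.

YES

Rearranged: b = (1, 1, 2, 2, 5, 5, 6).
  b_1=1 ≤ 1
  b_2=1 ≤ 2
  b_3=2 ≤ 3
  b_4=2 ≤ 4
  b_5=5 ≤ 5
  b_6=5 ≤ 6
  b_7=6 ≤ 7
All bounds hold ⇒ YES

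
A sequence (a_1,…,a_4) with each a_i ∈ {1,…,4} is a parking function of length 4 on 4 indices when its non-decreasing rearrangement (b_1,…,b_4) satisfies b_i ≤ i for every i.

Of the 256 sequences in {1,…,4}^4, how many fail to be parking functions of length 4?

|PF| = (4+1−4)·(4+1)^{4−1} = 1 · 125 = 125
E.g. (3,2,3,3) → sorted (2,3,3,3): b_1=2>1, not a PF.
So 256 − 125 = 131 fail.

131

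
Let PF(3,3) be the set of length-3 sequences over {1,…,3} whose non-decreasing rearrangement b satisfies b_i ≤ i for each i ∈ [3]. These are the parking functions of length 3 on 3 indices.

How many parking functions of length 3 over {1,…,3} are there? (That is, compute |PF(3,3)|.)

|PF| = (3+1−3)·(3+1)^{3−1} = 1·16 = 16 (Pollak)
One tuple (1,1,2) → sorted (1,1,2): b_i ≤ i ∀i, a PF.

16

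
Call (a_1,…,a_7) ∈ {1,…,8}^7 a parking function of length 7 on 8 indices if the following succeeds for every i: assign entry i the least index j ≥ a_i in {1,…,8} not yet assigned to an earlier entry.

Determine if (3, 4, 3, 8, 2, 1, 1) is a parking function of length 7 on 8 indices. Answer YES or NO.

YES

Rearranged: b = (1, 1, 2, 3, 3, 4, 8).
  b_1=1 ≤ 2
  b_2=1 ≤ 3
  b_3=2 ≤ 4
  b_4=3 ≤ 5
  b_5=3 ≤ 6
  b_6=4 ≤ 7
  b_7=8 ≤ 8
All bounds hold ⇒ YES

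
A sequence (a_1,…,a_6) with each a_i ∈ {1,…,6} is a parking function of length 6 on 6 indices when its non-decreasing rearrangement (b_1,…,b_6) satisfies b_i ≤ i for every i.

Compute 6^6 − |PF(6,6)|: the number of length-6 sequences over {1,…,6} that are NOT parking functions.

29849

|PF| = (6−6+1)·(6+1)^(6−1) = 1 · 16807 = 16807
Example (6,3,1,5,5,6) → sorted (1,3,5,5,6,6): b_2=3>2, not a PF.
Total 46656; non-PF = 46656−16807 = 29849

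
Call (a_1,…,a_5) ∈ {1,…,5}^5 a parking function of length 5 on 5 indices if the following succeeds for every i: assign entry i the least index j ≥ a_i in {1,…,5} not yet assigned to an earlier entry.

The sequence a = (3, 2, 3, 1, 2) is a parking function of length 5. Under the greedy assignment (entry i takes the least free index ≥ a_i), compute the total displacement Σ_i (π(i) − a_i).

Σπ = 5·6/2 = 15 (π permutes [5]); Σa = 3+2+3+1+2 = 11; disp = 15−11 = 4.

4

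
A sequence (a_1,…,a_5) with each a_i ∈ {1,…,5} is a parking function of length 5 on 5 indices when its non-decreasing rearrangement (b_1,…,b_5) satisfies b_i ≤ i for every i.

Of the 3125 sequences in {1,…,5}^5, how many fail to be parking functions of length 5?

1829

#PF = (6−5)·6^(5−1) = 1×1296 = 1296 (Pollak)
One tuple (3,1,4,5,5) → sorted (1,3,4,5,5): b_2=3>2, not a PF.
So 3125 − 1296 = 1829 fail.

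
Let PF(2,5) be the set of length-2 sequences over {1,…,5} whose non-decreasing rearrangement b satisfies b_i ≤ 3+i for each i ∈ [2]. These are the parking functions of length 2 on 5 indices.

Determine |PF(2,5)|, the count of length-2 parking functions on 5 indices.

Count = 4·6^1 = 4·6 = 24 (Konheim–Weiss)
E.g. (1,1) → sorted (1,1): b_i ≤ 3+i ∀i, a PF.

24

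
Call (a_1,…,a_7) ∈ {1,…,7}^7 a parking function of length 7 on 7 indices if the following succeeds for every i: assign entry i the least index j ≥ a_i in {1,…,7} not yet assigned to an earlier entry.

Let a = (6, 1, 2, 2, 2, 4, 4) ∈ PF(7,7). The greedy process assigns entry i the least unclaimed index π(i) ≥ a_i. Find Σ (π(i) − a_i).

7

Σπ = 7·8/2 = 28 (π permutes [7]); Σa = 6+1+2+2+2+4+4 = 21; disp = 28−21 = 7.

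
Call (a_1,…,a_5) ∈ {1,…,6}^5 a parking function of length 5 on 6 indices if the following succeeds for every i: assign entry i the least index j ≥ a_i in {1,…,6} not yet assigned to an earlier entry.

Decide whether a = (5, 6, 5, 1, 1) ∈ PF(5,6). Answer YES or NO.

Rearranged: b = (1, 1, 5, 5, 6).
  b_1=1 ≤ 2
  b_2=1 ≤ 3
  b_3=5 > 4
  fails at i=3 ⇒ NO

NO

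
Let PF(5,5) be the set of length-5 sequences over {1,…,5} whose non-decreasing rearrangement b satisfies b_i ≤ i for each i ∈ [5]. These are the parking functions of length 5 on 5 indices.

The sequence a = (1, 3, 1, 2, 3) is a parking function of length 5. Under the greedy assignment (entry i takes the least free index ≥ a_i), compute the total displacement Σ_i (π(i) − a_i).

5

Σπ = 15 ({1..5} each once); Σa = 1+3+1+2+3 = 10; disp = 15−10 = 5.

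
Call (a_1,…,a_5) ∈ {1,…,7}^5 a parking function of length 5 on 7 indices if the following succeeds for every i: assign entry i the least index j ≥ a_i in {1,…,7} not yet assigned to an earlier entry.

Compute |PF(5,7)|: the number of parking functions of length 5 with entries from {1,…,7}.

#PF = 3·8^4 = 3·4096 = 12288
One tuple (6,2,5,1,3) → sorted (1,2,3,5,6): b_i ≤ 2+i ∀i, a PF.

12288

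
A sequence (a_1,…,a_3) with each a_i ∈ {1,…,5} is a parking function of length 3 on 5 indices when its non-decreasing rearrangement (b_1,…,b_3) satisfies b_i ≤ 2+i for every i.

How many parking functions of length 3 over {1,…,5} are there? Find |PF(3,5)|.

Count = (5+1−3)·(5+1)^{3−1} = 3 · 36 = 108 (Konheim–Weiss)
Check (3,5,1) → sorted (1,3,5): b_i ≤ 2+i ∀i, a PF.

108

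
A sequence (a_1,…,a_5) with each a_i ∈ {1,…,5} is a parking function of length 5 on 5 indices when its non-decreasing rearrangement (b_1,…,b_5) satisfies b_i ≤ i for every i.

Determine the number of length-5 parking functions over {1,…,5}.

|PF| = (6−5)·6^(5−1) = 1 · 1296 = 1296 [KW]
E.g. (3,3,1,5,1) → sorted (1,1,3,3,5): b_i ≤ i ∀i, a PF.

1296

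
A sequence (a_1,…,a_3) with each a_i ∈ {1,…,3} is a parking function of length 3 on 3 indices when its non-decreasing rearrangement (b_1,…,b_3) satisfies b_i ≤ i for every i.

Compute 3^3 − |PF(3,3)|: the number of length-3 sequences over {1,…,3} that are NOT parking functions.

11

#PF = (3+1−3)·(3+1)^{3−1} = 1·16 = 16
Example (3,3,1) → sorted (1,3,3): b_2=3>2, not a PF.
Total 27; non-PF = 27−16 = 11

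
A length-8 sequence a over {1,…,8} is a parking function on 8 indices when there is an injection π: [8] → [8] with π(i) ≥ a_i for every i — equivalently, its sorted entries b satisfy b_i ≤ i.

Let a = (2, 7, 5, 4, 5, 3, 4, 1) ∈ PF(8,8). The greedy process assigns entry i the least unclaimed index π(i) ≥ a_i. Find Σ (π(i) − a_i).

Σπ(i) = 1+…+8 = 36; Σa = 2+7+5+4+5+3+4+1 = 31; disp = 36−31 = 5.

5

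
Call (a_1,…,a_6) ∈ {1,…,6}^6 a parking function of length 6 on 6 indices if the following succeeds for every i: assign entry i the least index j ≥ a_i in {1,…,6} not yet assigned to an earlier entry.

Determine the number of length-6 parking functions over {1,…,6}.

|PF(6,6)| = (6+1−6)·(6+1)^{6−1} = 1 · 16807 = 16807 (Pollak)
Check (5,2,4,6,1,2) → sorted (1,2,2,4,5,6): b_i ≤ i ∀i, a PF.

16807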